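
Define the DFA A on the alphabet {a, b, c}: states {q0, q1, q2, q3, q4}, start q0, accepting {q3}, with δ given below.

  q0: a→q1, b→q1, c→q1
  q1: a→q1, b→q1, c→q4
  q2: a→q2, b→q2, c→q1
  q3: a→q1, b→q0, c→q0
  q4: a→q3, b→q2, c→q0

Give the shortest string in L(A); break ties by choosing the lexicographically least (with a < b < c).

A breadth-first search from q0 reaches an accepting state first via the path q0 → q1 → q4 → q3 on input aca.
No string of length < 3 is accepted (BFS exhausts all shorter strings without reaching an accepting state), and aca is the lexicographically least accepting string of length 3.

aca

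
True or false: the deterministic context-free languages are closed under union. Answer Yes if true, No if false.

No

{aⁿbⁿ : n≥0} and {aⁿb²ⁿ : n≥0} are each accepted by a deterministic PDA (push the a's; pop one per b, respectively one per two b's), but their union U is not. Suppose a DPDA M accepted U. Being deterministic, M has a single run on aⁿb²ⁿ, and since aⁿbⁿ ∈ U that run passes through an accepting configuration right after consuming the prefix aⁿbⁿ and then goes on to accept again after n more b's. Build an ordinary (nondeterministic) PDA M′ that simulates M on a's and b's and, at any moment when M is in an accepting state, may switch to a second mode in which it reads only c's, feeding each c to M as a b; M′ accepts when M does. Then M′ accepts aⁱbʲcᵏ (k≥1) exactly when both aⁱbʲ ∈ U and aⁱbʲ⁺ᵏ ∈ U, and checking the four cases (i=j or j=2i, combined with j+k=i or j+k=2i) leaves only i=j=k: so L(M′) ∩ a*b*c⁺ = {aⁿbⁿcⁿ : n≥1} would be context-free, which it is not (pumping lemma) — contradiction. (The union is an unambiguous CFL; it is determinism, not unambiguity, that fails.)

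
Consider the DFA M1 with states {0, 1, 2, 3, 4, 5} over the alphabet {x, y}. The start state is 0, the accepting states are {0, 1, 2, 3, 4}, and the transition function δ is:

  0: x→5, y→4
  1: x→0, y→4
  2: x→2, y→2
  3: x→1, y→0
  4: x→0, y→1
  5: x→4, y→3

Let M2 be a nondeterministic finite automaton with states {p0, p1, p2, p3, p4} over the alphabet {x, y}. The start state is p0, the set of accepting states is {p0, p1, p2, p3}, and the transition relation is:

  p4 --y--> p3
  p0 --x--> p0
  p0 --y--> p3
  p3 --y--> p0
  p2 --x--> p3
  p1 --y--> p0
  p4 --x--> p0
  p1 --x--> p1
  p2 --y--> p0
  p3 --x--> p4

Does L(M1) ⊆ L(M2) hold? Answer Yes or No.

The string yx is in L(M1) but not in L(M2).
So L(M1) ⊄ L(M2).

No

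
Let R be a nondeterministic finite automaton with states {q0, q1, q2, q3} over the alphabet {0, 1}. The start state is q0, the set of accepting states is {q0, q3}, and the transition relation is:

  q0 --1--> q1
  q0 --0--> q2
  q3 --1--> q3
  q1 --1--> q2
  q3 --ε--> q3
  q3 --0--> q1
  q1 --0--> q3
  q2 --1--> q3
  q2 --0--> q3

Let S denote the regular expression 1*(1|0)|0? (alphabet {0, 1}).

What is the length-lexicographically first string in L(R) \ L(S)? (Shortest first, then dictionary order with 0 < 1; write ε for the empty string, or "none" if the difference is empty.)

00

The string 00 is accepted by R but not by S.
No shorter string lies in the difference, and 00 is the lexicographically first length-2 string in L(R) \ L(S).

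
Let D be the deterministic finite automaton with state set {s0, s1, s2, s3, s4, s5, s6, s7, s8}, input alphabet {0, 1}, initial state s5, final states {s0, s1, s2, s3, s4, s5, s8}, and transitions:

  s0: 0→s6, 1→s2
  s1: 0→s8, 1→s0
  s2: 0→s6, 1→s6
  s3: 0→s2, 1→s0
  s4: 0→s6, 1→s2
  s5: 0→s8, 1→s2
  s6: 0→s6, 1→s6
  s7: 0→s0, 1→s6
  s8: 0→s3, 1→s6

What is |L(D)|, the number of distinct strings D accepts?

The useful subgraph on states {s0, s2, s3, s5, s8} is acyclic, so L(D) is finite; the longest accepting path visits 5 useful states, giving maximum string length 4.
Counting accepting paths from s5 by length: 1 of length 0, 2 of length 1, 1 of length 2, 2 of length 3, 1 of length 4. Total 7.

7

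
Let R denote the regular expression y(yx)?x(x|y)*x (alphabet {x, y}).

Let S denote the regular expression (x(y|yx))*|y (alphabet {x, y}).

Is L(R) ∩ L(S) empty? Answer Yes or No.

Yes

Converting the expression R to a DFA (subset construction, then merging equivalent states) gives the minimal DFA with states {r0, r1, r2, r3, r4, r5, r6}, start state r0, accepting states {r5} and transitions r0: x→r1, y→r2; r1: x→r1, y→r1; r2: x→r3, y→r4; r3: x→r5, y→r3; r4: x→r6, y→r1; r5: x→r5, y→r3; r6: x→r3, y→r1.
Converting the expression S to a DFA (subset construction, then merging equivalent states) gives the minimal DFA with states {s0, s1, s2, s3, s4, s5}, start state s0, accepting states {s0, s2, s4, s5} and transitions s0: x→s1, y→s2; s1: x→s3, y→s4; s2: x→s3, y→s3; s3: x→s3, y→s3; s4: x→s5, y→s3; s5: x→s1, y→s4.
Exploring the product automaton R × S from the start pair (r0, s0), following both machines on each input symbol, reaches 10 state pairs: (r0, s0), (r1, s1), (r2, s2), (r1, s3), (r1, s4), (r3, s3), (r4, s3), (r1, s5), (r5, s3), (r6, s3).
R accepts in {r5} and S accepts in {s0, s2, s4, s5}; no reachable pair has both components accepting, so no string drives both machines to acceptance simultaneously and L(R) ∩ L(S) = ∅.
So no string is accepted by both, and the intersection is empty.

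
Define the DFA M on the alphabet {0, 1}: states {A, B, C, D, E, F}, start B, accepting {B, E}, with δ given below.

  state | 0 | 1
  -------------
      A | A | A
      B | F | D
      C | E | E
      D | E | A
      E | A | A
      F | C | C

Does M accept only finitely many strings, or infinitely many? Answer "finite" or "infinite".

The useful states (reachable from B and able to reach an accepting state) are {B, C, D, E, F}.
Restricted to these states the transition graph has no cycle, so every accepting path has bounded length and L is finite.

finite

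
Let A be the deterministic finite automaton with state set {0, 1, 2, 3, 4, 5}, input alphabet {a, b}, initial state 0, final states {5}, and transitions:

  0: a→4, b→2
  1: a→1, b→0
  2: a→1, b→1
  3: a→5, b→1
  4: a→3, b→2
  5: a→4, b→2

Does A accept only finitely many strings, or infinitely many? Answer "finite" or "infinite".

infinite

State 0 is reachable from the start and can reach an accepting state, and it lies on the cycle 0 → 2 → 1 → 0.
Traversing that cycle any number of times yields accepted strings of unbounded length, so the language is infinite.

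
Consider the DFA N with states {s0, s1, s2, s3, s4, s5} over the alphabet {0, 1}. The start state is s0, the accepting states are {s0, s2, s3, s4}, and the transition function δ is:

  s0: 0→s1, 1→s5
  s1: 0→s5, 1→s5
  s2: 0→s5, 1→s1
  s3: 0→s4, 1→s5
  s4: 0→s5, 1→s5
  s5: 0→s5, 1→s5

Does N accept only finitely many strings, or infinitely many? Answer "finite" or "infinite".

The useful states (reachable from s0 and able to reach an accepting state) are {s0}.
Restricted to these states the transition graph has no cycle, so every accepting path has bounded length and L is finite.

finite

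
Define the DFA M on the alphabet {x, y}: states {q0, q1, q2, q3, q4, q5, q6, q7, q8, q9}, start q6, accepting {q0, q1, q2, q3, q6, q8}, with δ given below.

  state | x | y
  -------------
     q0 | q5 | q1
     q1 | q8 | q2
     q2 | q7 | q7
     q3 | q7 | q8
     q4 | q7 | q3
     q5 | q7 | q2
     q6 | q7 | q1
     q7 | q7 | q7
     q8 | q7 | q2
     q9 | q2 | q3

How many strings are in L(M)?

5

The useful subgraph on states {q1, q2, q6, q8} is acyclic, so L(M) is finite; the longest accepting path visits 4 useful states, giving maximum string length 3.
Counting accepting paths from q6 by length: 1 of length 0, 1 of length 1, 2 of length 2, 1 of length 3. Total 5.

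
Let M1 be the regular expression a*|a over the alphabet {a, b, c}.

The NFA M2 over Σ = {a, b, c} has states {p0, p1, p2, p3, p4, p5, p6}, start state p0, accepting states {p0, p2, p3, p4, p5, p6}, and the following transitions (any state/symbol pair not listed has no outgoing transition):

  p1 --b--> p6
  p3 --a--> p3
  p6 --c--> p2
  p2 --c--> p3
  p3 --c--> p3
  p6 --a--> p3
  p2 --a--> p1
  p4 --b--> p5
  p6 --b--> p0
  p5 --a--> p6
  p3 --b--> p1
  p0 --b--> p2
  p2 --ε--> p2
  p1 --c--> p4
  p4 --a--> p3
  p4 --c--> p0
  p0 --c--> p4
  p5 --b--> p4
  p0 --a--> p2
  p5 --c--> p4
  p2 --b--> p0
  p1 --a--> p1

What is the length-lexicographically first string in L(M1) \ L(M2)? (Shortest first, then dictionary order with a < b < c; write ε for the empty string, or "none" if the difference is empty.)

aa

The string aa is accepted by M1 but not by M2.
No shorter string lies in the difference, and aa is the lexicographically first length-2 string in L(M1) \ L(M2).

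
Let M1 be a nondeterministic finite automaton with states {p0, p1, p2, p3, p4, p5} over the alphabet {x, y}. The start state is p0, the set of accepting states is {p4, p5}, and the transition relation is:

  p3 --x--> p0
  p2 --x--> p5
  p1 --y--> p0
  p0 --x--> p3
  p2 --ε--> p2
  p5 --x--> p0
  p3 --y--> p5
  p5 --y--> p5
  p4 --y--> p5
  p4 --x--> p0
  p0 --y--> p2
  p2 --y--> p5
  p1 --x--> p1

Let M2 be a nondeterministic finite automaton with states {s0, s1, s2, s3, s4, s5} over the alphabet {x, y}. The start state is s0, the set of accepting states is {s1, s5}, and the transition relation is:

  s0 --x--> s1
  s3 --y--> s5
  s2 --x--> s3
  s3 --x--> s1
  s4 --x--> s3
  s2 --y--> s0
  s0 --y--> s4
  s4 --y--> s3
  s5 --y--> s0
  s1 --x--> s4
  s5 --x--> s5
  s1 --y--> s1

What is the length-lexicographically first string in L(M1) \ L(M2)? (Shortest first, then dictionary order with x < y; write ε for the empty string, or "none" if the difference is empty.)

The string yx is accepted by M1 but not by M2.
No shorter string lies in the difference, and yx is the lexicographically first length-2 string in L(M1) \ L(M2).

yx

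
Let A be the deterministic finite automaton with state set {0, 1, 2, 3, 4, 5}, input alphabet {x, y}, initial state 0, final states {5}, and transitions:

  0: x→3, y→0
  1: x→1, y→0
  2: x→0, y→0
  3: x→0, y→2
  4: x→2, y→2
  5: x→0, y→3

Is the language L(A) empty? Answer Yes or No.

The states reachable from the start state are {0, 2, 3}.
None of the accepting states {5} is reachable, so no string is accepted and L(A) = ∅.

Yes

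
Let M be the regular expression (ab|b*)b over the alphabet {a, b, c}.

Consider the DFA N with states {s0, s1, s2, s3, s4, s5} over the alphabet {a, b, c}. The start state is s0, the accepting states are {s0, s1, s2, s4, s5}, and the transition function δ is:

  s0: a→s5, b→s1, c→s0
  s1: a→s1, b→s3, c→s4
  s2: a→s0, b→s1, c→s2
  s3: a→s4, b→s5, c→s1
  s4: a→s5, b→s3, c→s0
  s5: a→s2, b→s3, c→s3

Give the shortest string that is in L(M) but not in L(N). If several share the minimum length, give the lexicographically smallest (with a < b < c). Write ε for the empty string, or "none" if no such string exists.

bb

The string bb is accepted by M but not by N.
No shorter string lies in the difference, and bb is the lexicographically first length-2 string in L(M) \ L(N).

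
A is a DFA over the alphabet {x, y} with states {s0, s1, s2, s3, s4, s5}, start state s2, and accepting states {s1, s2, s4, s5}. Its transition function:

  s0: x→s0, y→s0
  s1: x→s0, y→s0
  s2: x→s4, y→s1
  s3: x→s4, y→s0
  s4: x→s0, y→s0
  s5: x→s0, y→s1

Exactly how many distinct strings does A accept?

The useful subgraph on states {s1, s2, s4} is acyclic, so L(A) is finite; the longest accepting path visits 2 useful states, giving maximum string length 1.
Counting accepting paths from s2 by length: 1 of length 0, 2 of length 1. Total 3.

3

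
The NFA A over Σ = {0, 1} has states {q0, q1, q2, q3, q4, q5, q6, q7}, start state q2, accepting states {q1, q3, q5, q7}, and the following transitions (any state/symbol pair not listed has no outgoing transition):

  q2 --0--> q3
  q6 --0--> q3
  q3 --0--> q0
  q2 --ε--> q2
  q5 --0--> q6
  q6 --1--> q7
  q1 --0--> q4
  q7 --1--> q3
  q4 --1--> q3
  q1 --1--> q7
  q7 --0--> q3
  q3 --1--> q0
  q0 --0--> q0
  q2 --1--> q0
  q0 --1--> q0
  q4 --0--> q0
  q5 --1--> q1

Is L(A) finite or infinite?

finite

The useful states (reachable from q2 and able to reach an accepting state) are {q2, q3}.
Restricted to these states the transition graph has no cycle, so every accepting path has bounded length and L is finite.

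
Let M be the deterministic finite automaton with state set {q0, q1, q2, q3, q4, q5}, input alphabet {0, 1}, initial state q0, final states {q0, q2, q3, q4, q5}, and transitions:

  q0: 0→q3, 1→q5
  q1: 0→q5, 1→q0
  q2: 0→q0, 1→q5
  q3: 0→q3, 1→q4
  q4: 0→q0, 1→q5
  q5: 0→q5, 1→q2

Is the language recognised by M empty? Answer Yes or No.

The empty string ε is accepted: the run q0 ends in the accepting state q0.
Since at least one string is accepted, L(M) is not empty.

No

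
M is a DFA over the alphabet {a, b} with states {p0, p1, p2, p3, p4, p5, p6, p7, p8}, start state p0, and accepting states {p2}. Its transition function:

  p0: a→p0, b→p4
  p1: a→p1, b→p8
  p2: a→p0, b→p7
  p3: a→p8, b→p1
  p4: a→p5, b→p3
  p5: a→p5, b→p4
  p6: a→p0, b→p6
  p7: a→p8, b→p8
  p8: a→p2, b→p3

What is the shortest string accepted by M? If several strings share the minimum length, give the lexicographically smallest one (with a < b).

bbaa

A breadth-first search from p0 reaches an accepting state first via the path p0 → p4 → p3 → p8 → p2 on input bbaa.
No string of length < 4 is accepted (BFS exhausts all shorter strings without reaching an accepting state), and bbaa is the lexicographically least accepting string of length 4.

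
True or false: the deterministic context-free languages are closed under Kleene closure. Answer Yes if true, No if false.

No

L = {c aⁿbⁿ : n≥0} ∪ {cc aⁿb²ⁿ : n≥0} is a DCFL (the number of leading c's fixes which ratio the DPDA checks), but L* is not. Every word of L starts with c, so in a factorisation of the string cc aⁱbʲ (i≥1) into words of L each factor begins at one of the two c's: either the whole string is a single word of L (forcing j = 2i), or it splits as c · (c aⁱbʲ) with c ∈ L (take n = 0) and c aⁱbʲ ∈ L (forcing j = i). Thus L* ∩ cca⁺b* = {cc aⁿbⁿ : n≥1} ∪ {cc aⁿb²ⁿ : n≥1}. A DPDA for L* would give one for this intersection with a regular set, and, started from its configuration after reading cc, one for {aⁿbⁿ : n≥1} ∪ {aⁿb²ⁿ : n≥1}, which no deterministic PDA accepts (a DPDA for it would have a single run on aⁿb²ⁿ, accepting after the prefix aⁿbⁿ and accepting again after n more b's; an ordinary PDA that simulates it on a's and b's and, at any moment when it is accepting, may switch to reading only a fresh letter d while feeding each d to the simulation as a b, would accept aⁱbʲdᵏ (k≥1) exactly when both aⁱbʲ and aⁱbʲ⁺ᵏ are in the language, i.e. its language intersected with the regular set a*b*d⁺ would be exactly {aⁿbⁿdⁿ : n≥1} — impossible, since context-free languages are closed under intersection with regular sets and {aⁿbⁿdⁿ} is not context-free). So L* is not a DCFL.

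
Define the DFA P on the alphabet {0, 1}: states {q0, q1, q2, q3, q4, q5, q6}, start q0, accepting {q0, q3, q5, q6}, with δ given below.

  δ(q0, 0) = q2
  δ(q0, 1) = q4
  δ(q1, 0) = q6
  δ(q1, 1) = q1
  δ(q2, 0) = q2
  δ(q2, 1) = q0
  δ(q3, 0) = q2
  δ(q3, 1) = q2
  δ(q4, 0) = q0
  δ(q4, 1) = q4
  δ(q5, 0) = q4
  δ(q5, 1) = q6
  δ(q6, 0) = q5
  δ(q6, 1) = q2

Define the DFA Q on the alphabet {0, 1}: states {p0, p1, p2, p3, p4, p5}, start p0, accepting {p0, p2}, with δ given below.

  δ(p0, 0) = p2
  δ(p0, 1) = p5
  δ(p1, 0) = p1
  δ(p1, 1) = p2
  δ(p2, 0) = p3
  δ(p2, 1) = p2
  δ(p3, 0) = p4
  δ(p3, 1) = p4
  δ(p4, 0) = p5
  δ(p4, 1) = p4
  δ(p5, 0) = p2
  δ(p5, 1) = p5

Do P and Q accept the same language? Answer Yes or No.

The string 001 is accepted by P but rejected by Q.
So L(P) ≠ L(Q).

No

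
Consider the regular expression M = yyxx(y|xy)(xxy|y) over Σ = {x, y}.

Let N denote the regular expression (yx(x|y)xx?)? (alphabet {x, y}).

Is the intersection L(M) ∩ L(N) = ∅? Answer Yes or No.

Yes

Converting the expression M to a DFA (subset construction, then merging equivalent states) gives the minimal DFA with states {m0, m1, m2, m3, m4, m5, m6, m7, m8, m9, m10}, start state m0, accepting states {m9} and transitions m0: x→m1, y→m2; m1: x→m1, y→m1; m2: x→m1, y→m3; m3: x→m4, y→m1; m4: x→m5, y→m1; m5: x→m6, y→m7; m6: x→m1, y→m7; m7: x→m8, y→m9; m8: x→m10, y→m1; m9: x→m1, y→m1; m10: x→m1, y→m9.
Converting the expression N to a DFA (subset construction, then merging equivalent states) gives the minimal DFA with states {n0, n1, n2, n3, n4, n5, n6}, start state n0, accepting states {n0, n5, n6} and transitions n0: x→n1, y→n2; n1: x→n1, y→n1; n2: x→n3, y→n1; n3: x→n4, y→n4; n4: x→n5, y→n1; n5: x→n6, y→n1; n6: x→n1, y→n1.
Exploring the product automaton M × N from the start pair (m0, n0), following both machines on each input symbol, reaches 15 state pairs: (m0, n0), (m1, n1), (m2, n2), (m1, n3), (m3, n1), (m1, n4), (m4, n1), (m1, n5), (m5, n1), (m1, n6), (m6, n1), (m7, n1), (m8, n1), (m9, n1), (m10, n1).
M accepts in {m9} and N accepts in {n0, n5, n6}; no reachable pair has both components accepting, so no string drives both machines to acceptance simultaneously and L(M) ∩ L(N) = ∅.
So no string is accepted by both, and the intersection is empty.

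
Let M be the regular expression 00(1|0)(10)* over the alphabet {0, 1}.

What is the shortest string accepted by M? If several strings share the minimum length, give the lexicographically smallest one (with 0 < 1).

000

By inspection of the expression, no string of length less than 3 matches, and 000 is the lexicographically first match of length 3.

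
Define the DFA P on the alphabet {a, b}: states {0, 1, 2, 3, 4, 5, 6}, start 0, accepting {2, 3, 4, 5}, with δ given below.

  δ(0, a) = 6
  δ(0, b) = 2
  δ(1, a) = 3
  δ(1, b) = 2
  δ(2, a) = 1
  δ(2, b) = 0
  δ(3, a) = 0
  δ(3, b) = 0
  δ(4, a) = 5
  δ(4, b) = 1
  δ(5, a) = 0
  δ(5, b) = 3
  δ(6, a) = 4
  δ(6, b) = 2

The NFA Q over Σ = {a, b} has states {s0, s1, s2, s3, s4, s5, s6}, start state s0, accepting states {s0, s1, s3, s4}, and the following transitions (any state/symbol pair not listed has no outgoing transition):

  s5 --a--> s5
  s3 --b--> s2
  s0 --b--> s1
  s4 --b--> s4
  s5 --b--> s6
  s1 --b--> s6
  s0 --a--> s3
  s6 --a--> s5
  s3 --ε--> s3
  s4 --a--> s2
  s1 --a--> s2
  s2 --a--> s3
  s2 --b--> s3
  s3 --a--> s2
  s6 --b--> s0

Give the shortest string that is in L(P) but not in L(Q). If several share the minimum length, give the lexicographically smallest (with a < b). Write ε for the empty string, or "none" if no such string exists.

aa

The string aa is accepted by P but not by Q.
No shorter string lies in the difference, and aa is the lexicographically first length-2 string in L(P) \ L(Q).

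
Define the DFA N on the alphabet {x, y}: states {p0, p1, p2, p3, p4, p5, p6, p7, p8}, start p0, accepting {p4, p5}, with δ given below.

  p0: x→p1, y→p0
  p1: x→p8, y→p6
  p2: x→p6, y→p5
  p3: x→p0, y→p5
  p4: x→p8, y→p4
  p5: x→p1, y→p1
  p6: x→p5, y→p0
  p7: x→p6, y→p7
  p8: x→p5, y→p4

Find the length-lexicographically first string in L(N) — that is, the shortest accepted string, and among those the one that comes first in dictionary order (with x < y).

xxx

A breadth-first search from p0 reaches an accepting state first via the path p0 → p1 → p8 → p5 on input xxx.
No string of length < 3 is accepted (BFS exhausts all shorter strings without reaching an accepting state), and xxx is the lexicographically least accepting string of length 3.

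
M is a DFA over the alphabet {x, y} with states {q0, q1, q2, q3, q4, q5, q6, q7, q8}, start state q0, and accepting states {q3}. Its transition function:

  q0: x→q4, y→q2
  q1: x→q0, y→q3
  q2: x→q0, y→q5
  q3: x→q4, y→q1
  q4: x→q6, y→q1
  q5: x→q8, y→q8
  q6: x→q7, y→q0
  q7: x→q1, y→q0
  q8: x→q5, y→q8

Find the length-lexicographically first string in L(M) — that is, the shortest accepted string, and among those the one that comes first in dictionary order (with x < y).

A breadth-first search from q0 reaches an accepting state first via the path q0 → q4 → q1 → q3 on input xyy.
No string of length < 3 is accepted (BFS exhausts all shorter strings without reaching an accepting state), and xyy is the lexicographically least accepting string of length 3.

xyy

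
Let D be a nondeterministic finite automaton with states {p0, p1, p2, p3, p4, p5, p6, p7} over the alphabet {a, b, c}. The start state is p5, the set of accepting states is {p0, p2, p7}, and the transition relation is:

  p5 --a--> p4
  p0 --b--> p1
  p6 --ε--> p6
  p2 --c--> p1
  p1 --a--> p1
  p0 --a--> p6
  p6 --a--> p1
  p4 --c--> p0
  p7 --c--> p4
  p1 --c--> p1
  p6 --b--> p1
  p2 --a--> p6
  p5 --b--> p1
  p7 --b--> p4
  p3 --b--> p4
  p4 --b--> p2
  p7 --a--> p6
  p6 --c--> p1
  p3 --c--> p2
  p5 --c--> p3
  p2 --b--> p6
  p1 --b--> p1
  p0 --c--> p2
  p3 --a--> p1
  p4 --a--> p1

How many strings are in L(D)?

The useful subgraph on states {p0, p2, p3, p4, p5} is acyclic, so L(D) is finite; the longest accepting path visits 5 useful states, giving maximum string length 4.
Counting accepting paths from p5 by length: 3 of length 2, 3 of length 3, 1 of length 4. Total 7.

7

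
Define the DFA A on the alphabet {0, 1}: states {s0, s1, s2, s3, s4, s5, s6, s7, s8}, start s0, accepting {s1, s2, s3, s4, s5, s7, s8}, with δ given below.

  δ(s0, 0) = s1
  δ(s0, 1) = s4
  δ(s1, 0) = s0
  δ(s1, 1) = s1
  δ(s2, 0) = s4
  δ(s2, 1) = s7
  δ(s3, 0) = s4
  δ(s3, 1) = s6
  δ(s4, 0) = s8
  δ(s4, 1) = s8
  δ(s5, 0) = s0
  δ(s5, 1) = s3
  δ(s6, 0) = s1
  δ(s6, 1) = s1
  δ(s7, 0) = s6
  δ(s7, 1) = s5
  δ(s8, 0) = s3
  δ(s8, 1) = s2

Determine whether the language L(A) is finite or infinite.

State s0 is reachable from the start and can reach an accepting state, and it lies on the cycle s0 → s1 → s0.
Traversing that cycle any number of times yields accepted strings of unbounded length, so the language is infinite.

infinite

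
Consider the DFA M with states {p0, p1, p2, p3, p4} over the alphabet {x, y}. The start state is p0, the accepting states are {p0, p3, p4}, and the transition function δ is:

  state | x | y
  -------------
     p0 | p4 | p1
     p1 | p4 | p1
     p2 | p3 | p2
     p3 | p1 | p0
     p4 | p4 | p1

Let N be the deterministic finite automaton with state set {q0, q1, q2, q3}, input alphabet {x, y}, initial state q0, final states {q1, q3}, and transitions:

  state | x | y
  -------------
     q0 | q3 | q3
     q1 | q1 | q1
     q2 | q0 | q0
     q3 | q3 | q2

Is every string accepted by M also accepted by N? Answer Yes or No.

The empty string ε is in L(M) but not in L(N).
So L(M) ⊄ L(N).

No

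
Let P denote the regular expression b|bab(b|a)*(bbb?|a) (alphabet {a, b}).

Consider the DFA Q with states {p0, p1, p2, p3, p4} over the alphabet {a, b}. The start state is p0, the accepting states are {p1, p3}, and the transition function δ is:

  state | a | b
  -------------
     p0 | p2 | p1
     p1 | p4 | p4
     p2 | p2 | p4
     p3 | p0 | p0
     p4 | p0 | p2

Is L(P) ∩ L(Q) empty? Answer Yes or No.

The string b is accepted by both P and Q.
Hence L(P) ∩ L(Q) ≠ ∅.

No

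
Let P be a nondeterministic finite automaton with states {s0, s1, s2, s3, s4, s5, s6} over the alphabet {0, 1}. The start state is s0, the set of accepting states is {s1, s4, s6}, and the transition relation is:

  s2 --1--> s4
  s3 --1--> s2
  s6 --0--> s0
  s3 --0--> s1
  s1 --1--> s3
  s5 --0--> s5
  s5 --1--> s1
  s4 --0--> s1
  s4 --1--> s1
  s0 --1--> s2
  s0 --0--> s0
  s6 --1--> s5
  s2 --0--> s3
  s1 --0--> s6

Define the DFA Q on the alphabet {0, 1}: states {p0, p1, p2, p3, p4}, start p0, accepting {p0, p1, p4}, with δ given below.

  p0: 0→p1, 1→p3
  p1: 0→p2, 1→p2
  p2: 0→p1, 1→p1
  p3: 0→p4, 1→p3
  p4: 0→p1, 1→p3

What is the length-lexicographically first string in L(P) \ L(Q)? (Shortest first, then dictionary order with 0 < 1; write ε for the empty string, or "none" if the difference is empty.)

The string 11 is accepted by P but not by Q.
No shorter string lies in the difference, and 11 is the lexicographically first length-2 string in L(P) \ L(Q).

11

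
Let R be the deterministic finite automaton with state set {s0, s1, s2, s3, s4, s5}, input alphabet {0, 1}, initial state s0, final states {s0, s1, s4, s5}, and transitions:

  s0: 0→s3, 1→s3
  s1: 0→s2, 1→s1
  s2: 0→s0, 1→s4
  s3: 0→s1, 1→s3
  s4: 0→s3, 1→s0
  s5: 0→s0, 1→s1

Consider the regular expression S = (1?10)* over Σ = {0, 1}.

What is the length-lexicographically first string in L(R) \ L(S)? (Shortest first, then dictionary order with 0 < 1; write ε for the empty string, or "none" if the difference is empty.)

00

The string 00 is accepted by R but not by S.
No shorter string lies in the difference, and 00 is the lexicographically first length-2 string in L(R) \ L(S).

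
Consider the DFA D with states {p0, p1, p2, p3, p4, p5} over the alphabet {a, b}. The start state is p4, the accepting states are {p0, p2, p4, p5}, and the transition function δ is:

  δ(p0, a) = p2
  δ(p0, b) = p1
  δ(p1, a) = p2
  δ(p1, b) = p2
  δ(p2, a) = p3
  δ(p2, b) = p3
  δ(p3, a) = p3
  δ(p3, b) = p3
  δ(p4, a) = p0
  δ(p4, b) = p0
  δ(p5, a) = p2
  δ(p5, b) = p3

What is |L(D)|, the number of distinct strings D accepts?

9

The useful subgraph on states {p0, p1, p2, p4} is acyclic, so L(D) is finite; the longest accepting path visits 4 useful states, giving maximum string length 3.
Counting accepting paths from p4 by length: 1 of length 0, 2 of length 1, 2 of length 2, 4 of length 3. Total 9.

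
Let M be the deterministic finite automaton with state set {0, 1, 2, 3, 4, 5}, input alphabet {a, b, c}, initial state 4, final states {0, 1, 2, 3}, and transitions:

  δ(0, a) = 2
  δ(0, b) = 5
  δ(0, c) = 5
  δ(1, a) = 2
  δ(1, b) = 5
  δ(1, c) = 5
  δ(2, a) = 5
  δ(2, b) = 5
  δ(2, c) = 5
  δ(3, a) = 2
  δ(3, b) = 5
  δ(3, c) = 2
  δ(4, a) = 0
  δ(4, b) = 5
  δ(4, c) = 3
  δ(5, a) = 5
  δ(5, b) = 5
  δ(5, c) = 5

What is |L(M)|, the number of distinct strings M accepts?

5

The useful subgraph on states {0, 2, 3, 4} is acyclic, so L(M) is finite; the longest accepting path visits 3 useful states, giving maximum string length 2.
Counting accepting paths from 4 by length: 2 of length 1, 3 of length 2. Total 5.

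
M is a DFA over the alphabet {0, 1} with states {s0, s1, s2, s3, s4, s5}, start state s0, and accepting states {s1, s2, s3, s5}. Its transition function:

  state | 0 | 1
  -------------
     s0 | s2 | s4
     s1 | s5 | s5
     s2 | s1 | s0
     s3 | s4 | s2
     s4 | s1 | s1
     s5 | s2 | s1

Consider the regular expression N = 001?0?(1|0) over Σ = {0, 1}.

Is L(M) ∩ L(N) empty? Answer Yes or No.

The string 000 is accepted by both M and N.
Hence L(M) ∩ L(N) ≠ ∅.

No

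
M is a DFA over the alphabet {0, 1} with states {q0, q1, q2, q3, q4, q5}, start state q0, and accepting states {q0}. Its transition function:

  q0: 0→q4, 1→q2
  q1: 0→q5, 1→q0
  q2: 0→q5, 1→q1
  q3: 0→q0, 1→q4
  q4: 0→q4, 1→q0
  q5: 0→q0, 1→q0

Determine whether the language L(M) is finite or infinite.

State q0 is reachable from the start and can reach an accepting state, and it lies on the cycle q0 → q2 → q1 → q0.
Traversing that cycle any number of times yields accepted strings of unbounded length, so the language is infinite.

infinite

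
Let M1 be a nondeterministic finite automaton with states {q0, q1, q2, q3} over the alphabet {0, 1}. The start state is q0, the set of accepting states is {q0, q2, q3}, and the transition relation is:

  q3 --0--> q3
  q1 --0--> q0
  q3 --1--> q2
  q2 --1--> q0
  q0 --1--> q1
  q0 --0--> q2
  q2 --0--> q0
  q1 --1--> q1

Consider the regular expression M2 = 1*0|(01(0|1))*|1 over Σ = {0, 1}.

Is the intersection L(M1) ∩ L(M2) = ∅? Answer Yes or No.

No

The empty string ε is accepted by both M1 and M2.
Hence L(M1) ∩ L(M2) ≠ ∅.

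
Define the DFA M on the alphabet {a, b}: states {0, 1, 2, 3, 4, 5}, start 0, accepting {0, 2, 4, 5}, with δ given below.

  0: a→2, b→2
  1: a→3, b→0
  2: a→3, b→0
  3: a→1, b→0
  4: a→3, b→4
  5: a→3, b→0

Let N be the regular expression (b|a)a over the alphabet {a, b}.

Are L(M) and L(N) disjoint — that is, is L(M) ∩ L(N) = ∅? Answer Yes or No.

Converting the expression N to a DFA (subset construction, then merging equivalent states) gives the minimal DFA with states {n0, n1, n2, n3}, start state n0, accepting states {n2} and transitions n0: a→n1, b→n1; n1: a→n2, b→n3; n2: a→n3, b→n3; n3: a→n3, b→n3.
Exploring the product automaton M × N from the start pair (0, n0), following both machines on each input symbol, reaches 7 state pairs: (0, n0), (2, n1), (3, n2), (0, n3), (1, n3), (2, n3), (3, n3).
M accepts in {0, 2, 4, 5} and N accepts in {n2}; no reachable pair has both components accepting, so no string drives both machines to acceptance simultaneously and L(M) ∩ L(N) = ∅.
So no string is accepted by both, and the intersection is empty.

Yes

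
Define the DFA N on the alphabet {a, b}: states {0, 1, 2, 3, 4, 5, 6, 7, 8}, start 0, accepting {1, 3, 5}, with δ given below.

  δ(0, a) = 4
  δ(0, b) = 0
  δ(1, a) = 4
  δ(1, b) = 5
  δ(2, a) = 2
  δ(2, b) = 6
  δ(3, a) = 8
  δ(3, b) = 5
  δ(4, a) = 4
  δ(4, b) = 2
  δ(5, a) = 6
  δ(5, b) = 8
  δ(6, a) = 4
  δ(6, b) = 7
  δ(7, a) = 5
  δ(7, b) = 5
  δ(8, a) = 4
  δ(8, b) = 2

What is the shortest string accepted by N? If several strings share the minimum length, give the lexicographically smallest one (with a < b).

A breadth-first search from 0 reaches an accepting state first via the path 0 → 4 → 2 → 6 → 7 → 5 on input abbba.
No string of length < 5 is accepted (BFS exhausts all shorter strings without reaching an accepting state), and abbba is the lexicographically least accepting string of length 5.

abbba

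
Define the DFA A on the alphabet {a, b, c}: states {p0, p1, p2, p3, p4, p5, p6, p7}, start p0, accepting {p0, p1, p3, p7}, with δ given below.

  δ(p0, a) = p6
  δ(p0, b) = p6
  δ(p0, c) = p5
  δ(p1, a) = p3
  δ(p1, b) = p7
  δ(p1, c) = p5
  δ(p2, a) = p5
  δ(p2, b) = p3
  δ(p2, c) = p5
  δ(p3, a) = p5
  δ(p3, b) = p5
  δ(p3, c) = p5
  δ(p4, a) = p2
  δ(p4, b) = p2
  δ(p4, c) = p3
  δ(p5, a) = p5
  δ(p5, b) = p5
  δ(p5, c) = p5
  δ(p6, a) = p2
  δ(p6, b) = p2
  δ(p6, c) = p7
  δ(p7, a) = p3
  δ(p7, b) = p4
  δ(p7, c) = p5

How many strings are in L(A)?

15

The useful subgraph on states {p0, p2, p3, p4, p6, p7} is acyclic, so L(A) is finite; the longest accepting path visits 6 useful states, giving maximum string length 5.
Counting accepting paths from p0 by length: 1 of length 0, 2 of length 2, 6 of length 3, 2 of length 4, 4 of length 5. Total 15.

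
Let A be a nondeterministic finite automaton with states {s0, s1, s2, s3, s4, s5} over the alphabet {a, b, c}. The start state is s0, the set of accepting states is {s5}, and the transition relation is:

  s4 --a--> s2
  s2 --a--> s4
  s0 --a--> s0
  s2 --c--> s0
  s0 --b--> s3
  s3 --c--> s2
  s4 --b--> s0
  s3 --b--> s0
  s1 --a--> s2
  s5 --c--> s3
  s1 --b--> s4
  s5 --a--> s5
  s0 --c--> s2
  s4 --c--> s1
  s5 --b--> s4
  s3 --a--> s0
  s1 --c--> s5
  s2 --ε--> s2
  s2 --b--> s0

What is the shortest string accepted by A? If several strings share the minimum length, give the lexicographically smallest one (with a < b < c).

cacc

A breadth-first search from s0 reaches an accepting state first via the path s0 → s2 → s4 → s1 → s5 on input cacc.
No string of length < 4 is accepted (BFS exhausts all shorter strings without reaching an accepting state), and cacc is the lexicographically least accepting string of length 4.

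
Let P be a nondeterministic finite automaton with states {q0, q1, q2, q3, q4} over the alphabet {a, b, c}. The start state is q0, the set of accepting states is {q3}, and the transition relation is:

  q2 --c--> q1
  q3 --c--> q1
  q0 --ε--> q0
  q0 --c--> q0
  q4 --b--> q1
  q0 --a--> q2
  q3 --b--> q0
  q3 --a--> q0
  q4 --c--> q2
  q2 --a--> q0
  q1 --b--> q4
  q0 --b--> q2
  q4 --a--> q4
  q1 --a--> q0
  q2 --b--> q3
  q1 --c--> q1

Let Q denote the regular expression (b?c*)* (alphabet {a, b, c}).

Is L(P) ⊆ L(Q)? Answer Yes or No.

No

The string ab is in L(P) but not in L(Q).
So L(P) ⊄ L(Q).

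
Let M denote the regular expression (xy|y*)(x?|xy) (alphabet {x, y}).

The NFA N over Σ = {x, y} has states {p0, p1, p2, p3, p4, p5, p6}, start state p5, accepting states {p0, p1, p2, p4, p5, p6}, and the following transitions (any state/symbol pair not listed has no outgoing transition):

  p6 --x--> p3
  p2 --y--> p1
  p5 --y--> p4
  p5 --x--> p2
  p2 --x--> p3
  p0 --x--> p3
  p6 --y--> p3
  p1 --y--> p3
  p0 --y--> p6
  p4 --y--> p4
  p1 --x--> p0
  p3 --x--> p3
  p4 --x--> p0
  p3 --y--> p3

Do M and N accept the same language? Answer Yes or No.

Converting the expression M to a DFA (subset construction, then merging equivalent states) gives the minimal DFA with states {m0, m1, m2, m3, m4, m5, m6}, start state m0, accepting states {m0, m1, m2, m4, m5, m6} and transitions m0: x→m1, y→m2; m1: x→m3, y→m4; m2: x→m5, y→m2; m3: x→m3, y→m3; m4: x→m5, y→m3; m5: x→m3, y→m6; m6: x→m3, y→m3.
Exploring the product automaton M × N from the start pair (m0, p5), following both machines on each input symbol, reaches 7 state pairs: (m0, p5), (m1, p2), (m2, p4), (m3, p3), (m4, p1), (m5, p0), (m6, p6).
M accepts in {m0, m1, m2, m4, m5, m6} and N accepts in {p0, p1, p2, p4, p5, p6}. In every reachable pair the two components are either both accepting — (m0, p5), (m1, p2), (m2, p4), (m4, p1), (m5, p0), (m6, p6) — or both non-accepting, so no string is accepted by exactly one of the machines: L(M) \ L(N) and L(N) \ L(M) are both empty.
Hence every string is accepted by M iff it is accepted by N, and the two languages coincide.

Yes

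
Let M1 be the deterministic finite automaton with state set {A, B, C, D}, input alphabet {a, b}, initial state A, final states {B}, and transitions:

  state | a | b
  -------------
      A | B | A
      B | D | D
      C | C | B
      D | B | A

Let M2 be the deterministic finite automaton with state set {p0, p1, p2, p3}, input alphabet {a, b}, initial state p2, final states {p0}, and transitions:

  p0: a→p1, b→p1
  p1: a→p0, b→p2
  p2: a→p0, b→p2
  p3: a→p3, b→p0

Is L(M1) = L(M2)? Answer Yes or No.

Exploring the product automaton M1 × M2 from the start pair (A, p2), following both machines on each input symbol, reaches 3 state pairs: (A, p2), (B, p0), (D, p1).
M1 accepts in {B} and M2 accepts in {p0}. In every reachable pair the two components are either both accepting — (B, p0) — or both non-accepting, so no string is accepted by exactly one of the machines: L(M1) \ L(M2) and L(M2) \ L(M1) are both empty.
Hence every string is accepted by M1 iff it is accepted by M2, and the two languages coincide.

Yes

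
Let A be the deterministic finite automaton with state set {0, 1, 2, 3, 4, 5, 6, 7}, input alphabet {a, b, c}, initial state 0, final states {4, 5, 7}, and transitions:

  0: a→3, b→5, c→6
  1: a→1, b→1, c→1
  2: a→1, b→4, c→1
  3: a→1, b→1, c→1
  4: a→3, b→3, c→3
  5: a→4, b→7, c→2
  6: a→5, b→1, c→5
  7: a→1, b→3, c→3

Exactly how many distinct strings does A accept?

The useful subgraph on states {0, 2, 4, 5, 6, 7} is acyclic, so L(A) is finite; the longest accepting path visits 5 useful states, giving maximum string length 4.
Counting accepting paths from 0 by length: 1 of length 1, 4 of length 2, 5 of length 3, 2 of length 4. Total 12.

12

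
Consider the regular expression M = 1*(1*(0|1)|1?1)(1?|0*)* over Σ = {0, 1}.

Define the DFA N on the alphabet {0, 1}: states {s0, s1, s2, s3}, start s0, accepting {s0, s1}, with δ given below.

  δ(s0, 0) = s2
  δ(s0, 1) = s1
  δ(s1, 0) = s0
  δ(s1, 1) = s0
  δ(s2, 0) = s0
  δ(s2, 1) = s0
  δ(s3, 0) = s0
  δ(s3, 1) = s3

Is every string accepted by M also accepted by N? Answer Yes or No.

No

The string 0 is in L(M) but not in L(N).
So L(M) ⊄ L(N).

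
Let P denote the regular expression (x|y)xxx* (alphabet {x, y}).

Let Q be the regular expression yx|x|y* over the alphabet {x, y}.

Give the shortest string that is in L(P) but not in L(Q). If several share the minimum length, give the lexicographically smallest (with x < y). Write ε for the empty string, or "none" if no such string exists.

xxx

The string xxx is accepted by P but not by Q.
No shorter string lies in the difference, and xxx is the lexicographically first length-3 string in L(P) \ L(Q).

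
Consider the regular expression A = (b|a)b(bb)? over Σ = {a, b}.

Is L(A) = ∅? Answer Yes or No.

No

The string ab matches the expression, so it belongs to L(A).
Since L(A) contains at least one string, it is not empty.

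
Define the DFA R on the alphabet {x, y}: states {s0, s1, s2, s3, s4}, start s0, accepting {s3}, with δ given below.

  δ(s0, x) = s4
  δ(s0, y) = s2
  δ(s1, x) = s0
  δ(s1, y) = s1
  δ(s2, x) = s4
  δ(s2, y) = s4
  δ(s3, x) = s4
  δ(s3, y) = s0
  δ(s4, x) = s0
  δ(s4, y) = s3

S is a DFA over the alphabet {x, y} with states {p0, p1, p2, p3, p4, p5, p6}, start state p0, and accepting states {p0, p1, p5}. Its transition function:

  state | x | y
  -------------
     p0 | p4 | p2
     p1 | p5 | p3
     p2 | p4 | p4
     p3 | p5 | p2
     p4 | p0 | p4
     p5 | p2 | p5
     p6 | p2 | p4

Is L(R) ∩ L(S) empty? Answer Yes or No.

Exploring the product automaton R × S from the start pair (s0, p0), following both machines on each input symbol, reaches 8 state pairs: (s0, p0), (s4, p4), (s2, p2), (s3, p4), (s4, p0), (s0, p4), (s3, p2), (s2, p4).
R accepts in {s3} and S accepts in {p0, p1, p5}; no reachable pair has both components accepting, so no string drives both machines to acceptance simultaneously and L(R) ∩ L(S) = ∅.
So no string is accepted by both, and the intersection is empty.

Yes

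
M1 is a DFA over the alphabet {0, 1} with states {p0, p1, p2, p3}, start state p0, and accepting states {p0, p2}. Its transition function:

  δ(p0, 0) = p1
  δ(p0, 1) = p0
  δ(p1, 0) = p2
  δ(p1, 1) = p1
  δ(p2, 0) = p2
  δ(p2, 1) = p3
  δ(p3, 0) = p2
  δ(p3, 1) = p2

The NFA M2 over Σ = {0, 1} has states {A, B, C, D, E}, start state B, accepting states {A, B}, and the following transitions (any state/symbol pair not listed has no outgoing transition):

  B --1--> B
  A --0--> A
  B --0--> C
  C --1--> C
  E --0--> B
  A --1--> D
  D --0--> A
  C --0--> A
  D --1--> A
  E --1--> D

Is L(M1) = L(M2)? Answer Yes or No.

Exploring the product automaton M1 × M2 from the start pair (p0, B), following both machines on each input symbol, reaches 4 state pairs: (p0, B), (p1, C), (p2, A), (p3, D).
M1 accepts in {p0, p2} and M2 accepts in {A, B}. In every reachable pair the two components are either both accepting — (p0, B), (p2, A) — or both non-accepting, so no string is accepted by exactly one of the machines: L(M1) \ L(M2) and L(M2) \ L(M1) are both empty.
Hence every string is accepted by M1 iff it is accepted by M2, and the two languages coincide.

Yes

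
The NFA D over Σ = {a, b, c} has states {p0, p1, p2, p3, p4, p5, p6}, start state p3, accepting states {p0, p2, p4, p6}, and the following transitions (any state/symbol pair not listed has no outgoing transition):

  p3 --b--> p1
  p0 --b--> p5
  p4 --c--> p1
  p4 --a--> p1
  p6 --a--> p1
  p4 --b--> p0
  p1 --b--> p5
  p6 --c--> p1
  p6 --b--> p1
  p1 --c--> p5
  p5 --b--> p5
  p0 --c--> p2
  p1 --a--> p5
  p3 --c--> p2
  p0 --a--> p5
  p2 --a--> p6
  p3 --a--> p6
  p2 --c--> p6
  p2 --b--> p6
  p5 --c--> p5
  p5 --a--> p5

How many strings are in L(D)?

5

The useful subgraph on states {p2, p3, p6} is acyclic, so L(D) is finite; the longest accepting path visits 3 useful states, giving maximum string length 2.
Counting accepting paths from p3 by length: 2 of length 1, 3 of length 2. Total 5.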